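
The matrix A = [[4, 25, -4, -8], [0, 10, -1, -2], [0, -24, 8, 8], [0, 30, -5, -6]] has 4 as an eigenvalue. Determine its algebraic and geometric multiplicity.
The characteristic polynomial is (x - 4)^4, so the factor x - 4 appears with exponent 4: the algebraic multiplicity is 4.

rank(A - 4I) = 2, so the eigenspace has dimension 4 - 2 = 2: the geometric multiplicity is 2.

Since 2 < 4, A is not diagonalizable.

algebraic multiplicity 4, geometric multiplicity 2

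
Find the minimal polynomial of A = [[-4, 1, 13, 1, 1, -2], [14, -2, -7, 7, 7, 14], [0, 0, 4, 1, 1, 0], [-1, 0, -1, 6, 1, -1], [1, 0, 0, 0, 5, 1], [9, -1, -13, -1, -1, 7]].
The characteristic polynomial factors as (x - 5)^4(x + 2)^2. The minimal polynomial is ∏(x - λ)^{k_λ} where k_λ is the size of the largest Jordan block at λ.

For λ = -2: rank(A + 2I) = 5, and the largest Jordan block has size 2 (the smallest k with rank((A + 2I)^k) = rank((A + 2I)^(k+1))).
For λ = 5: rank(A - 5I) = 4, and the largest Jordan block has size 2 (the smallest k with rank((A - 5I)^k) = rank((A - 5I)^(k+1))).

So m_A(x) = (x - 5)^2(x + 2)^2.

m_A(x) = (x - 5)^2(x + 2)^2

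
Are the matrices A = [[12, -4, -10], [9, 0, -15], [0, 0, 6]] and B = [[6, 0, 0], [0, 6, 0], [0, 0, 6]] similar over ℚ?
No.

Both have characteristic polynomial (x - 6)^3, but the minimal polynomial of A is (x - 6)^2 while the minimal polynomial of B is x - 6. The minimal polynomial is a similarity invariant, so A and B are not similar.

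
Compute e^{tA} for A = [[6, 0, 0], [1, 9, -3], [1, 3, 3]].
A has Jordan form J = [[6, 1, 0], [0, 6, 0], [0, 0, 6]] with A = PJP^{-1}, so e^{tA} = P e^{tJ} P^{-1}.

For a Jordan block J_k(λ), e^{tJ_k(λ)} = e^{λt} · (I + tN + t^2 N^2/2! + ... + t^{k-1} N^{k-1}/(k-1)!) where N is the nilpotent superdiagonal part.

Assembling the blocks and conjugating back gives the entries of e^{tA} as shown above.

e^{tA} = [[e^{6*t}, 0, 0], [t*e^{6*t}, (3*t + 1)*e^{6*t}, -3*t*e^{6*t}], [t*e^{6*t}, 3*t*e^{6*t}, (1 - 3*t)*e^{6*t}]]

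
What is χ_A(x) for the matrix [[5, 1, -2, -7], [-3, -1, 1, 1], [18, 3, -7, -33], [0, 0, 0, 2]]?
xI - A = [[x - 5, -1, 2, 7], [3, x + 1, -1, -1], [-18, -3, x + 7, 33], [0, 0, 0, x - 2]].

Expanding det(xI - A) along the first row:
det(xI - A) = + (x - 5)·det([[x + 1, -1, -1], [-3, x + 7, 33], [0, 0, x - 2]]) - (-1)·det([[3, -1, -1], [-18, x + 7, 33], [0, 0, x - 2]]) + (2)·det([[3, x + 1, -1], [-18, -3, 33], [0, 0, x - 2]]) - (7)·det([[3, x + 1, -1], [-18, -3, x + 7], [0, 0, 0]]).

Evaluating gives χ_A(x) = x^4 + x^3 - 3x^2 - 5x - 2 = (x - 2)(x + 1)^3.

χ_A(x) = (x - 2)(x + 1)^3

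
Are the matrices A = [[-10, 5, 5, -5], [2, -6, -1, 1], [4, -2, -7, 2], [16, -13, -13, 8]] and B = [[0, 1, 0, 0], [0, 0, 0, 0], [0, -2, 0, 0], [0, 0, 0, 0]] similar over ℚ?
No.

trace(A) = -15 but trace(B) = 0. The trace is a similarity invariant, so A and B are not similar.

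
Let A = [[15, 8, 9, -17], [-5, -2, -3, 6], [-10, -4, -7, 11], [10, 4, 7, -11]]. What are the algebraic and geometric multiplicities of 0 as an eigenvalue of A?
algebraic multiplicity 3, geometric multiplicity 1

The characteristic polynomial is x^3(x + 5), so the factor x appears with exponent 3: the algebraic multiplicity is 3.

rank(A) = 3, so the eigenspace has dimension 4 - 3 = 1: the geometric multiplicity is 1.

Since 1 < 3, A is not diagonalizable.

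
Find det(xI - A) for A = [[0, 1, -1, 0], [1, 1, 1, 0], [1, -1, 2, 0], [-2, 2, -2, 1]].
χ_A(x) = (x - 1)^4

xI - A = [[x, -1, 1, 0], [-1, x - 1, -1, 0], [-1, 1, x - 2, 0], [2, -2, 2, x - 1]].

Expanding det(xI - A) along the first row:
det(xI - A) = + (x)·det([[x - 1, -1, 0], [1, x - 2, 0], [-2, 2, x - 1]]) - (-1)·det([[-1, -1, 0], [-1, x - 2, 0], [2, 2, x - 1]]) + (1)·det([[-1, x - 1, 0], [-1, 1, 0], [2, -2, x - 1]]) - (0)·det([[-1, x - 1, -1], [-1, 1, x - 2], [2, -2, 2]]).

Evaluating gives χ_A(x) = x^4 - 4x^3 + 6x^2 - 4x + 1 = (x - 1)^4.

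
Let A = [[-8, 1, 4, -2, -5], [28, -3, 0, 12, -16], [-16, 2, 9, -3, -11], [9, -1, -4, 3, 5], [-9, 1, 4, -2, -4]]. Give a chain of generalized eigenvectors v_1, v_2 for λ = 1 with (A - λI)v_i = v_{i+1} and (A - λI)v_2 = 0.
We seek v_1 ∈ ker((A - I)^2) \ ker(A - I), then set v_{i+1} = (A - I) v_i.

One such chain is v_1 = [[0, 3, 0, 1, 0]]^T, v_2 = [[1, 0, 3, -1, 1]]^T. Check: (A - I) v_2 = [[0, 0, 0, 0, 0]]^T = 0.

v_1 = [[0, 3, 0, 1, 0]]^T, v_2 = [[1, 0, 3, -1, 1]]^T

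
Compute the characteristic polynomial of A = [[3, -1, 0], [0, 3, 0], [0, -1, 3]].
χ_A(x) = (x - 3)^3

xI - A = [[x - 3, 1, 0], [0, x - 3, 0], [0, 1, x - 3]].

Expanding det(xI - A) along the first row:
det(xI - A) = + (x - 3)·det([[x - 3, 0], [1, x - 3]]) - (1)·det([[0, 0], [0, x - 3]]) + (0)·det([[0, x - 3], [0, 1]]).

Evaluating gives χ_A(x) = x^3 - 9x^2 + 27x - 27 = (x - 3)^3.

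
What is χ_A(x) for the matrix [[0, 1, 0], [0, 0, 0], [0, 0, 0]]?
χ_A(x) = x^3

xI - A = [[x, -1, 0], [0, x, 0], [0, 0, x]].

Expanding det(xI - A) along the first row:
det(xI - A) = + (x)·det([[x, 0], [0, x]]) - (-1)·det([[0, 0], [0, x]]) + (0)·det([[0, x], [0, 0]]).

Evaluating gives χ_A(x) = x^3.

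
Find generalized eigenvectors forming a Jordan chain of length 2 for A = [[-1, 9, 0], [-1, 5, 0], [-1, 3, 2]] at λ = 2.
v_1 = [[2, 1, 0]]^T, v_2 = [[3, 1, 1]]^T

We seek v_1 ∈ ker((A - 2I)^2) \ ker(A - 2I), then set v_{i+1} = (A - 2I) v_i.

One such chain is v_1 = [[2, 1, 0]]^T, v_2 = [[3, 1, 1]]^T. Check: (A - 2I) v_2 = [[0, 0, 0]]^T = 0.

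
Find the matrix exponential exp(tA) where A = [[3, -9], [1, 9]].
A has Jordan form J = [[6, 1], [0, 6]] with A = PJP^{-1}, so e^{tA} = P e^{tJ} P^{-1}.

For a Jordan block J_k(λ), e^{tJ_k(λ)} = e^{λt} · (I + tN + t^2 N^2/2! + ... + t^{k-1} N^{k-1}/(k-1)!) where N is the nilpotent superdiagonal part.

Assembling the blocks and conjugating back gives the entries of e^{tA} as shown above.

e^{tA} = [[(1 - 3*t)*e^{6*t}, -9*t*e^{6*t}], [t*e^{6*t}, (3*t + 1)*e^{6*t}]]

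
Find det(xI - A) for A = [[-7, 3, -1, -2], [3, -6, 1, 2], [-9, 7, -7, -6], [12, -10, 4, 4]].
xI - A = [[x + 7, -3, 1, 2], [-3, x + 6, -1, -2], [9, -7, x + 7, 6], [-12, 10, -4, x - 4]].

Expanding det(xI - A) along the first row:
det(xI - A) = + (x + 7)·det([[x + 6, -1, -2], [-7, x + 7, 6], [10, -4, x - 4]]) - (-3)·det([[-3, -1, -2], [9, x + 7, 6], [-12, -4, x - 4]]) + (1)·det([[-3, x + 6, -2], [9, -7, 6], [-12, 10, x - 4]]) - (2)·det([[-3, x + 6, -1], [9, -7, x + 7], [-12, 10, -4]]).

Evaluating gives χ_A(x) = x^4 + 16x^3 + 96x^2 + 256x + 256 = (x + 4)^4.

χ_A(x) = (x + 4)^4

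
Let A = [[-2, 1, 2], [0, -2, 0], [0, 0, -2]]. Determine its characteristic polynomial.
χ_A(x) = (x + 2)^3

xI - A = [[x + 2, -1, -2], [0, x + 2, 0], [0, 0, x + 2]].

Expanding det(xI - A) along the first row:
det(xI - A) = + (x + 2)·det([[x + 2, 0], [0, x + 2]]) - (-1)·det([[0, 0], [0, x + 2]]) + (-2)·det([[0, x + 2], [0, 0]]).

Evaluating gives χ_A(x) = x^3 + 6x^2 + 12x + 8 = (x + 2)^3.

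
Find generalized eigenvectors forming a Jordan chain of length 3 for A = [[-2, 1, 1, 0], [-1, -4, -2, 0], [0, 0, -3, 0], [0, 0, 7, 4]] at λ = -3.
v_1 = [[1, 0, -1, 1]]^T, v_2 = [[0, 1, 0, 0]]^T, v_3 = [[1, -1, 0, 0]]^T

We seek v_1 ∈ ker((A + 3I)^3) \ ker((A + 3I)^2), then set v_{i+1} = (A + 3I) v_i.

One such chain is v_1 = [[1, 0, -1, 1]]^T, v_2 = [[0, 1, 0, 0]]^T, v_3 = [[1, -1, 0, 0]]^T. Check: (A + 3I) v_3 = [[0, 0, 0, 0]]^T = 0.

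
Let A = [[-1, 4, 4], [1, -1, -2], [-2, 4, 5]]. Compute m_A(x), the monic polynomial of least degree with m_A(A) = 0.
m_A(x) = (x - 1)^2

The characteristic polynomial factors as (x - 1)^3. The minimal polynomial is ∏(x - λ)^{k_λ} where k_λ is the size of the largest Jordan block at λ.

For λ = 1: rank(A - I) = 1, and the largest Jordan block has size 2 (the smallest k with rank((A - I)^k) = rank((A - I)^(k+1))).

So m_A(x) = (x - 1)^2.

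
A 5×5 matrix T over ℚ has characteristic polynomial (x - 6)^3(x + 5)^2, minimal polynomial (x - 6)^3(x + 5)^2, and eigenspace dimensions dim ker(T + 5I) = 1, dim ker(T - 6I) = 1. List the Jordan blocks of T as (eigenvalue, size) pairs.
λ = -5: algebraic multiplicity 2 (exponent in χ_T), largest block size 2 (exponent in m_T), 1 block (geometric multiplicity). This forces block sizes [2].
λ = 6: algebraic multiplicity 3 (exponent in χ_T), largest block size 3 (exponent in m_T), 1 block (geometric multiplicity). This forces block sizes [3].

Jordan blocks: (-5, 2), (6, 3)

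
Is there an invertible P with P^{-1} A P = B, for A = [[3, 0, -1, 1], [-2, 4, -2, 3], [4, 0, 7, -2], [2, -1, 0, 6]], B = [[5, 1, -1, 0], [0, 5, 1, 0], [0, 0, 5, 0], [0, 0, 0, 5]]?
Yes.

Two matrices over a field are similar if and only if they have the same invariant factors.

Both A and B have characteristic polynomial (x - 5)^4 and minimal polynomial (x - 5)^3. Computing further, both have invariant factors x - 5, (x - 5)^3. Hence A and B are similar.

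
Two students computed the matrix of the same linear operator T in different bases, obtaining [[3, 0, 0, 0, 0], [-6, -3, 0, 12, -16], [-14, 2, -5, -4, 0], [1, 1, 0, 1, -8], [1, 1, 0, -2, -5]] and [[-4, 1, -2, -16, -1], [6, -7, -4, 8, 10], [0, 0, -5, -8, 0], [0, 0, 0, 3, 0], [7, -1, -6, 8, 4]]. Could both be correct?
Two matrices over a field are similar if and only if they have the same invariant factors.

Both A and B have characteristic polynomial (x - 3)^2(x + 5)^3 and minimal polynomial (x - 3)(x + 5)^2. Computing further, both have invariant factors (x - 3)(x + 5), (x - 3)(x + 5)^2. Hence A and B are similar.

Yes.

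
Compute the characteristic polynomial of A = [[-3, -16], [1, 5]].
χ_A(x) = (x - 1)^2

xI - A = [[x + 3, 16], [-1, x - 5]].

Expanding det(xI - A) along the first row:
det(xI - A) = + (x + 3)·det([[x - 5]]) - (16)·det([[-1]]).

Evaluating gives χ_A(x) = x^2 - 2x + 1 = (x - 1)^2.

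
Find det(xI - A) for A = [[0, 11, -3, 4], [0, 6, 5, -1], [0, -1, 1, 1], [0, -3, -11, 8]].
χ_A(x) = x(x - 5)^3

xI - A = [[x, -11, 3, -4], [0, x - 6, -5, 1], [0, 1, x - 1, -1], [0, 3, 11, x - 8]].

Expanding det(xI - A) along the first row:
det(xI - A) = + (x)·det([[x - 6, -5, 1], [1, x - 1, -1], [3, 11, x - 8]]) - (-11)·det([[0, -5, 1], [0, x - 1, -1], [0, 11, x - 8]]) + (3)·det([[0, x - 6, 1], [0, 1, -1], [0, 3, x - 8]]) - (-4)·det([[0, x - 6, -5], [0, 1, x - 1], [0, 3, 11]]).

Evaluating gives χ_A(x) = x^4 - 15x^3 + 75x^2 - 125x = x(x - 5)^3.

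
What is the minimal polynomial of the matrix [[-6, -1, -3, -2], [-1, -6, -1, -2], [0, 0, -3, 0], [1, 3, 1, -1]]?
m_A(x) = (x + 3)(x + 5)^2

The characteristic polynomial factors as (x + 3)^2(x + 5)^2. The minimal polynomial is ∏(x - λ)^{k_λ} where k_λ is the size of the largest Jordan block at λ.

For λ = -5: rank(A + 5I) = 3, and the largest Jordan block has size 2 (the smallest k with rank((A + 5I)^k) = rank((A + 5I)^(k+1))).
For λ = -3: rank(A + 3I) = 2, and the largest Jordan block has size 1 (the smallest k with rank((A + 3I)^k) = rank((A + 3I)^(k+1))).

So m_A(x) = (x + 3)(x + 5)^2.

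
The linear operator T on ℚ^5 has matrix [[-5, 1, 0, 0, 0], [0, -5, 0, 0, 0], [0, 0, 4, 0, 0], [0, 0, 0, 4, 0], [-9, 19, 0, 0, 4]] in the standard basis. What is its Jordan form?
The characteristic polynomial is det(xI - A) = (x - 4)^3(x + 5)^2, so the eigenvalues are -5 (algebraic multiplicity 2), 4 (algebraic multiplicity 3).

For λ = -5: rank(A + 5I) = 4, rank((A + 5I)^2) = 3. The eigenspace has dimension 5 - 4 = 1, so there is 1 Jordan block; the rank sequence gives block sizes [2].

For λ = 4: rank(A - 4I) = 2. The eigenspace has dimension 5 - 2 = 3, so there are 3 Jordan blocks; the rank sequence gives block sizes [1, 1, 1].

Assembling the blocks gives the Jordan form J above.

J = [[-5, 1, 0, 0, 0], [0, -5, 0, 0, 0], [0, 0, 4, 0, 0], [0, 0, 0, 4, 0], [0, 0, 0, 0, 4]]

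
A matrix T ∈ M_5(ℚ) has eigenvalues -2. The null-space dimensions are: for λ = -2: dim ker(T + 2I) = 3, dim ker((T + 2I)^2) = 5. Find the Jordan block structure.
Jordan blocks: (-2, 2), (-2, 2), (-2, 1)

λ = -2: successive nullity increments [3, 2] count blocks of size ≥ k; block sizes are [2, 2, 1].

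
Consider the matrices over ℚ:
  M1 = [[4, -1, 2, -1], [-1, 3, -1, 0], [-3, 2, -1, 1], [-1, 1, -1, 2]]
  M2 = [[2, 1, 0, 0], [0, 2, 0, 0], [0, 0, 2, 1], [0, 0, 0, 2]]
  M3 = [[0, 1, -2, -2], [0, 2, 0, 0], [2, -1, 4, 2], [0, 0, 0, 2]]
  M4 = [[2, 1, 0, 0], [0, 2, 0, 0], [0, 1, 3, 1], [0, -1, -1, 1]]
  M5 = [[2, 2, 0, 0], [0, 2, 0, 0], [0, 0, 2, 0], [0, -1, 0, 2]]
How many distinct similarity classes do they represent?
2 classes: {M1, M2, M4}, {M3, M5}

Characteristic polynomials: χ_{M1} = (x - 2)^4, χ_{M2} = (x - 2)^4, χ_{M3} = (x - 2)^4, χ_{M4} = (x - 2)^4, χ_{M5} = (x - 2)^4.

{M1, M2, M4}: invariant factors (x - 2)^2, (x - 2)^2.

{M3, M5}: invariant factors x - 2, x - 2, (x - 2)^2.

Matrices are similar if and only if their invariant-factor lists agree; the partition into similarity classes is {M1, M2, M4}, {M3, M5}.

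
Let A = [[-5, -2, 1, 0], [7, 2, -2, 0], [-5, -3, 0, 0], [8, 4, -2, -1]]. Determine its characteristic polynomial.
xI - A = [[x + 5, 2, -1, 0], [-7, x - 2, 2, 0], [5, 3, x, 0], [-8, -4, 2, x + 1]].

Expanding det(xI - A) along the first row:
det(xI - A) = + (x + 5)·det([[x - 2, 2, 0], [3, x, 0], [-4, 2, x + 1]]) - (2)·det([[-7, 2, 0], [5, x, 0], [-8, 2, x + 1]]) + (-1)·det([[-7, x - 2, 0], [5, 3, 0], [-8, -4, x + 1]]) - (0)·det([[-7, x - 2, 2], [5, 3, x], [-8, -4, 2]]).

Evaluating gives χ_A(x) = x^4 + 4x^3 + 6x^2 + 4x + 1 = (x + 1)^4.

χ_A(x) = (x + 1)^4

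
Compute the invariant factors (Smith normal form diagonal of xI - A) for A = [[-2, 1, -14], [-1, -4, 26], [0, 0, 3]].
The Jordan structure of A has elementary divisors (x + 3)^2, (x - 3). Arranging the block sizes at each eigenvalue in decreasing order and taking row products gives the invariant factors.

Invariant factors (smallest first, each dividing the next): (x - 3)(x + 3)^2.

Check: the last factor (x - 3)(x + 3)^2 is the minimal polynomial, and the product (x - 3)(x + 3)^2 is the characteristic polynomial.

(x - 3)(x + 3)^2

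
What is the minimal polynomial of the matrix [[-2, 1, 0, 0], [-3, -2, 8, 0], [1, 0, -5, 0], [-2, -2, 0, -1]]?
The characteristic polynomial factors as (x + 1)(x + 3)^3. The minimal polynomial is ∏(x - λ)^{k_λ} where k_λ is the size of the largest Jordan block at λ.

For λ = -3: rank(A + 3I) = 3, and the largest Jordan block has size 3 (the smallest k with rank((A + 3I)^k) = rank((A + 3I)^(k+1))).
For λ = -1: rank(A + I) = 3, and the largest Jordan block has size 1 (the smallest k with rank((A + I)^k) = rank((A + I)^(k+1))).

So m_A(x) = (x + 1)(x + 3)^3.

m_A(x) = (x + 1)(x + 3)^3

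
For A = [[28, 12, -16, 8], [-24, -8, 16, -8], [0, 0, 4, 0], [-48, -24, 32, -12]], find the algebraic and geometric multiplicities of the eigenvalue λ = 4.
algebraic multiplicity 3, geometric multiplicity 3

The characteristic polynomial is x(x - 4)^3, so the factor x - 4 appears with exponent 3: the algebraic multiplicity is 3.

rank(A - 4I) = 1, so the eigenspace has dimension 4 - 1 = 3: the geometric multiplicity is 3.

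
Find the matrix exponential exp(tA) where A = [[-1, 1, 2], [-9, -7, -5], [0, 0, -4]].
A has Jordan form J = [[-4, 1, 0], [0, -4, 1], [0, 0, -4]] with A = PJP^{-1}, so e^{tA} = P e^{tJ} P^{-1}.

For a Jordan block J_k(λ), e^{tJ_k(λ)} = e^{λt} · (I + tN + t^2 N^2/2! + ... + t^{k-1} N^{k-1}/(k-1)!) where N is the nilpotent superdiagonal part.

Assembling the blocks and conjugating back gives the entries of e^{tA} as shown above.

e^{tA} = [[(3*t + 1)*e^{-4*t}, t*e^{-4*t}, t*(t + 4)*e^{-4*t}/2], [-9*t*e^{-4*t}, (1 - 3*t)*e^{-4*t}, t*(-3*t - 10)*e^{-4*t}/2], [0, 0, e^{-4*t}]]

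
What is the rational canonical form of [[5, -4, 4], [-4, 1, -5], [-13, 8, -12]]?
R = [[0, 0, -4], [1, 0, -9], [0, 1, -6]]

The invariant factors of A (the non-unit diagonal entries of the Smith normal form of xI - A over ℚ[x]) are (x + 1)^2(x + 4), each dividing the next. The characteristic polynomial is their product, (x + 1)^2(x + 4).

The rational canonical form is the block-diagonal matrix of companion matrices C(f_i):
R = [[0, 0, -4], [1, 0, -9], [0, 1, -6]].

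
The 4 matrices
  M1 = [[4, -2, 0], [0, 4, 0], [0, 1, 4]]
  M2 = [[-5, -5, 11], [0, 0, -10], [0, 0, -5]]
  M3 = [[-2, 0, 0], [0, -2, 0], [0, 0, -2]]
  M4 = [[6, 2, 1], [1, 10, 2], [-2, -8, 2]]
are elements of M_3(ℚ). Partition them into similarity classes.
4 classes: {M1}, {M2}, {M3}, {M4}

Characteristic polynomials: χ_{M1} = (x - 4)^3, χ_{M2} = x(x + 5)^2, χ_{M3} = (x + 2)^3, χ_{M4} = (x - 6)^3.

{M1}: invariant factors x - 4, (x - 4)^2.

{M2}: invariant factors x(x + 5)^2.

{M3}: invariant factors x + 2, x + 2, x + 2.

{M4}: invariant factors (x - 6)^3.

Matrices are similar if and only if their invariant-factor lists agree; the partition into similarity classes is {M1}, {M2}, {M3}, {M4}.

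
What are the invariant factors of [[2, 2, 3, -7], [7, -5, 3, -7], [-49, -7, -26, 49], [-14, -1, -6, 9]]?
x + 5, (x + 5)^3

The Jordan structure of A has elementary divisors (x + 5)^3, (x + 5). Arranging the block sizes at each eigenvalue in decreasing order and taking row products gives the invariant factors.

Invariant factors (smallest first, each dividing the next): x + 5, (x + 5)^3.

Check: the last factor (x + 5)^3 is the minimal polynomial, and the product (x + 5)^4 is the characteristic polynomial.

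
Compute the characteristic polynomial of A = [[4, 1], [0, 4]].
xI - A = [[x - 4, -1], [0, x - 4]].

Expanding det(xI - A) along the first row:
det(xI - A) = + (x - 4)·det([[x - 4]]) - (-1)·det([[0]]).

Evaluating gives χ_A(x) = x^2 - 8x + 16 = (x - 4)^2.

χ_A(x) = (x - 4)^2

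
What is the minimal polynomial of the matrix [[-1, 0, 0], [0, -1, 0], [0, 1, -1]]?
m_A(x) = (x + 1)^2

The characteristic polynomial factors as (x + 1)^3. The minimal polynomial is ∏(x - λ)^{k_λ} where k_λ is the size of the largest Jordan block at λ.

For λ = -1: rank(A + I) = 1, and the largest Jordan block has size 2 (the smallest k with rank((A + I)^k) = rank((A + I)^(k+1))).

So m_A(x) = (x + 1)^2.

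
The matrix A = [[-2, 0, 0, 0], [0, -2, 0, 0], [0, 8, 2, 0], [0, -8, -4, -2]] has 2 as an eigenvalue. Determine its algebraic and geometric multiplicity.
algebraic multiplicity 1, geometric multiplicity 1

The characteristic polynomial is (x - 2)(x + 2)^3, so the factor x - 2 appears with exponent 1: the algebraic multiplicity is 1.

rank(A - 2I) = 3, so the eigenspace has dimension 4 - 3 = 1: the geometric multiplicity is 1.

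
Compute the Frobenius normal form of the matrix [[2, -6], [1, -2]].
R = [[0, -2], [1, 0]]

The invariant factors of A (the non-unit diagonal entries of the Smith normal form of xI - A over ℚ[x]) are x^2 + 2, each dividing the next. The characteristic polynomial is their product, x^2 + 2.

The rational canonical form is the block-diagonal matrix of companion matrices C(f_i):
R = [[0, -2], [1, 0]].

Note the characteristic polynomial does not split into linear factors over ℚ, so A has no Jordan form over ℚ; the rational canonical form exists over any field.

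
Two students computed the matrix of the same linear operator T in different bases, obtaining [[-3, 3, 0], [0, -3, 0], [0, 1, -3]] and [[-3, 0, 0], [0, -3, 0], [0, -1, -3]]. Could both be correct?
Yes.

Two matrices over a field are similar if and only if they have the same invariant factors.

Both A and B have characteristic polynomial (x + 3)^3 and minimal polynomial (x + 3)^2. Computing further, both have invariant factors x + 3, (x + 3)^2. Hence A and B are similar.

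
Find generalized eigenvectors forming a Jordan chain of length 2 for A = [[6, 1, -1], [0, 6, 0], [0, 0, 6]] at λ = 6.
v_1 = [[0, 1, 0]]^T, v_2 = [[1, 0, 0]]^T

We seek v_1 ∈ ker((A - 6I)^2) \ ker(A - 6I), then set v_{i+1} = (A - 6I) v_i.

One such chain is v_1 = [[0, 1, 0]]^T, v_2 = [[1, 0, 0]]^T. Check: (A - 6I) v_2 = [[0, 0, 0]]^T = 0.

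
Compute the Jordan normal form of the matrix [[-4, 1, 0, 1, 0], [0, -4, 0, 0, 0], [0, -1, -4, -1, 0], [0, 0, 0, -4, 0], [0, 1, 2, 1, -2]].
J = [[-4, 1, 0, 0, 0], [0, -4, 0, 0, 0], [0, 0, -4, 0, 0], [0, 0, 0, -4, 0], [0, 0, 0, 0, -2]]

The characteristic polynomial is det(xI - A) = (x + 2)(x + 4)^4, so the eigenvalues are -4 (algebraic multiplicity 4), -2 (algebraic multiplicity 1).

For λ = -4: rank(A + 4I) = 2, rank((A + 4I)^2) = 1. The eigenspace has dimension 5 - 2 = 3, so there are 3 Jordan blocks; the rank sequence gives block sizes [2, 1, 1].

For λ = -2: algebraic multiplicity 1 gives one 1×1 block.

Assembling the blocks gives the Jordan form J above.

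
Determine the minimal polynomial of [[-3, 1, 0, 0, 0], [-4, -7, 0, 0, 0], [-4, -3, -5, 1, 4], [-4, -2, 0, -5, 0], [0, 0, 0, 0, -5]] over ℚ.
m_A(x) = (x + 5)^2

The characteristic polynomial factors as (x + 5)^5. The minimal polynomial is ∏(x - λ)^{k_λ} where k_λ is the size of the largest Jordan block at λ.

For λ = -5: rank(A + 5I) = 2, and the largest Jordan block has size 2 (the smallest k with rank((A + 5I)^k) = rank((A + 5I)^(k+1))).

So m_A(x) = (x + 5)^2.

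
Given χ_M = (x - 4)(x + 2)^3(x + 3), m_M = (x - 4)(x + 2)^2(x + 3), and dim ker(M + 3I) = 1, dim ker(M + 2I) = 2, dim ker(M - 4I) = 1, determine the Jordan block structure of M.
λ = -3: algebraic multiplicity 1 (exponent in χ_M), largest block size 1 (exponent in m_M), 1 block (geometric multiplicity). This forces block sizes [1].
λ = -2: algebraic multiplicity 3 (exponent in χ_M), largest block size 2 (exponent in m_M), 2 blocks (geometric multiplicity). These force block sizes [2, 1].
λ = 4: algebraic multiplicity 1 (exponent in χ_M), largest block size 1 (exponent in m_M), 1 block (geometric multiplicity). This forces block sizes [1].

Jordan blocks: (-3, 1), (-2, 2), (-2, 1), (4, 1)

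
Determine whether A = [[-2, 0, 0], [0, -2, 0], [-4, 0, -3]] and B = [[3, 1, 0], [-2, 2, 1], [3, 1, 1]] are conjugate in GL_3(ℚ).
trace(A) = -7 but trace(B) = 6. The trace is a similarity invariant, so A and B are not similar.

No.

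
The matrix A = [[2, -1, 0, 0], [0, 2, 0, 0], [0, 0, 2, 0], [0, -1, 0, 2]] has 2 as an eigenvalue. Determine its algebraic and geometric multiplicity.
The characteristic polynomial is (x - 2)^4, so the factor x - 2 appears with exponent 4: the algebraic multiplicity is 4.

rank(A - 2I) = 1, so the eigenspace has dimension 4 - 1 = 3: the geometric multiplicity is 3.

Since 3 < 4, A is not diagonalizable.

algebraic multiplicity 4, geometric multiplicity 3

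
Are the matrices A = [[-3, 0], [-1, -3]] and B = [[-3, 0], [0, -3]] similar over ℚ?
No.

Both have characteristic polynomial (x + 3)^2, but the minimal polynomial of A is (x + 3)^2 while the minimal polynomial of B is x + 3. The minimal polynomial is a similarity invariant, so A and B are not similar.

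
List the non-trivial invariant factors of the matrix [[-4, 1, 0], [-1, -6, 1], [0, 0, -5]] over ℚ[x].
(x + 5)^3

The Jordan structure of A has elementary divisors (x + 5)^3. Arranging the block sizes at each eigenvalue in decreasing order and taking row products gives the invariant factors.

Invariant factors (smallest first, each dividing the next): (x + 5)^3.

Check: the last factor (x + 5)^3 is the minimal polynomial, and the product (x + 5)^3 is the characteristic polynomial.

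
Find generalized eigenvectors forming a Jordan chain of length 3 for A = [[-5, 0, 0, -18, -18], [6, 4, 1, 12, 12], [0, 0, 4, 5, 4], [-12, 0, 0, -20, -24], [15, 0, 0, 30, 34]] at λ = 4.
We seek v_1 ∈ ker((A - 4I)^3) \ ker((A - 4I)^2), then set v_{i+1} = (A - 4I) v_i.

One such chain is v_1 = [[0, -1, 0, 1, -1]]^T, v_2 = [[0, 0, 1, 0, 0]]^T, v_3 = [[0, 1, 0, 0, 0]]^T. Check: (A - 4I) v_3 = [[0, 0, 0, 0, 0]]^T = 0.

v_1 = [[0, -1, 0, 1, -1]]^T, v_2 = [[0, 0, 1, 0, 0]]^T, v_3 = [[0, 1, 0, 0, 0]]^T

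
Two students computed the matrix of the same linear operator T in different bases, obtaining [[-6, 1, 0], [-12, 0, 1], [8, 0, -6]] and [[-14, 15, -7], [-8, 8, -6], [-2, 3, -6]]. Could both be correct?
Yes.

Two matrices over a field are similar if and only if they have the same invariant factors.

Both A and B have characteristic polynomial (x + 4)^3 and minimal polynomial (x + 4)^3. Computing further, both have invariant factors (x + 4)^3. Hence A and B are similar.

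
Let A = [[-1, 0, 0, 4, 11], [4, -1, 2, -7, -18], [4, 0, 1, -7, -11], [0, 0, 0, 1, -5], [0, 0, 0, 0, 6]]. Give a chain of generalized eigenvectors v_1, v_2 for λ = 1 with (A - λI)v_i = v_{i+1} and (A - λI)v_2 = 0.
We seek v_1 ∈ ker((A - I)^2) \ ker(A - I), then set v_{i+1} = (A - I) v_i.

One such chain is v_1 = [[2, -4, -4, 1, 0]]^T, v_2 = [[0, 1, 1, 0, 0]]^T. Check: (A - I) v_2 = [[0, 0, 0, 0, 0]]^T = 0.

v_1 = [[2, -4, -4, 1, 0]]^T, v_2 = [[0, 1, 1, 0, 0]]^T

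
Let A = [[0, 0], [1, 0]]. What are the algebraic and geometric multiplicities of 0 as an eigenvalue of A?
algebraic multiplicity 2, geometric multiplicity 1

The characteristic polynomial is x^2, so the factor x appears with exponent 2: the algebraic multiplicity is 2.

rank(A) = 1, so the eigenspace has dimension 2 - 1 = 1: the geometric multiplicity is 1.

Since 1 < 2, A is not diagonalizable.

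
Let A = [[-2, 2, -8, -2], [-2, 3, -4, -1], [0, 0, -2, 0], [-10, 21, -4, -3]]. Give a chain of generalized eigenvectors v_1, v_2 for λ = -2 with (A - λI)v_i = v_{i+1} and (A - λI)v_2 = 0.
v_1 = [[2, 1, 0, 0]]^T, v_2 = [[2, 1, 0, 1]]^T

We seek v_1 ∈ ker((A + 2I)^2) \ ker(A + 2I), then set v_{i+1} = (A + 2I) v_i.

One such chain is v_1 = [[2, 1, 0, 0]]^T, v_2 = [[2, 1, 0, 1]]^T. Check: (A + 2I) v_2 = [[0, 0, 0, 0]]^T = 0.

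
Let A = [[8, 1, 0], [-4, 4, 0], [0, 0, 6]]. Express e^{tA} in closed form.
e^{tA} = [[(2*t + 1)*e^{6*t}, t*e^{6*t}, 0], [-4*t*e^{6*t}, (1 - 2*t)*e^{6*t}, 0], [0, 0, e^{6*t}]]

A has Jordan form J = [[6, 1, 0], [0, 6, 0], [0, 0, 6]] with A = PJP^{-1}, so e^{tA} = P e^{tJ} P^{-1}.

For a Jordan block J_k(λ), e^{tJ_k(λ)} = e^{λt} · (I + tN + t^2 N^2/2! + ... + t^{k-1} N^{k-1}/(k-1)!) where N is the nilpotent superdiagonal part.

Assembling the blocks and conjugating back gives the entries of e^{tA} as shown above.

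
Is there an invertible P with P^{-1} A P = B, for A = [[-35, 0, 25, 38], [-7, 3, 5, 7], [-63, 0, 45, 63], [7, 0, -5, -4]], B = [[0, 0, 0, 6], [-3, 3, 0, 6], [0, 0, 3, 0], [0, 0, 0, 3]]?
No.

Both have characteristic polynomial x(x - 3)^3, but the minimal polynomial of A is x(x - 3)^2 while the minimal polynomial of B is x(x - 3). The minimal polynomial is a similarity invariant, so A and B are not similar.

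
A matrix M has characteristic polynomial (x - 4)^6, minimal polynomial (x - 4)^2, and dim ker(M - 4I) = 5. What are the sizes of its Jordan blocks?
λ = 4: algebraic multiplicity 6 (exponent in χ_M), largest block size 2 (exponent in m_M), 5 blocks (geometric multiplicity). These force block sizes [2, 1, 1, 1, 1].

Jordan blocks: (4, 2), (4, 1), (4, 1), (4, 1), (4, 1)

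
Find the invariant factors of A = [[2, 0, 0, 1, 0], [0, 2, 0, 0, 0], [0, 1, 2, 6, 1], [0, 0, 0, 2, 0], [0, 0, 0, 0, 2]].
x - 2, (x - 2)^2, (x - 2)^2

The Jordan structure of A has elementary divisors (x - 2)^2, (x - 2)^2, (x - 2). Arranging the block sizes at each eigenvalue in decreasing order and taking row products gives the invariant factors.

Invariant factors (smallest first, each dividing the next): x - 2, (x - 2)^2, (x - 2)^2.

Check: the last factor (x - 2)^2 is the minimal polynomial, and the product (x - 2)^5 is the characteristic polynomial.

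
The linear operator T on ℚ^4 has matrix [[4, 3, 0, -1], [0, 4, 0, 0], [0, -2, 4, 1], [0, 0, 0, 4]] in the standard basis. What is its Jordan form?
The characteristic polynomial is det(xI - A) = (x - 4)^4, so the eigenvalues are 4 (algebraic multiplicity 4).

For λ = 4: rank(A - 4I) = 2, rank((A - 4I)^2) = 0. The eigenspace has dimension 4 - 2 = 2, so there are 2 Jordan blocks; the rank sequence gives block sizes [2, 2].

Assembling the blocks gives the Jordan form J above.

J = [[4, 1, 0, 0], [0, 4, 0, 0], [0, 0, 4, 1], [0, 0, 0, 4]]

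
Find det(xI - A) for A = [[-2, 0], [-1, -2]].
xI - A = [[x + 2, 0], [1, x + 2]].

Expanding det(xI - A) along the first row:
det(xI - A) = + (x + 2)·det([[x + 2]]) - (0)·det([[1]]).

Evaluating gives χ_A(x) = x^2 + 4x + 4 = (x + 2)^2.

χ_A(x) = (x + 2)^2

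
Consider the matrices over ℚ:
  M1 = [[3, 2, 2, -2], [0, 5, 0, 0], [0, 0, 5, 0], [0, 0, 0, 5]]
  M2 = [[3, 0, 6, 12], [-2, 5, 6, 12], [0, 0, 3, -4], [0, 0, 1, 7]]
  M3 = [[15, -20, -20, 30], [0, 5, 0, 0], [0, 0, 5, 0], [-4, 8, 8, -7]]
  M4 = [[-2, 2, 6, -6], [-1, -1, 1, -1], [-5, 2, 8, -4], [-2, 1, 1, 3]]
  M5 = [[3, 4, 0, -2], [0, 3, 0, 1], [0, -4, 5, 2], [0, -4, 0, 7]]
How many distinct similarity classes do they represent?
Characteristic polynomials: χ_{M1} = (x - 5)^3(x - 3), χ_{M2} = (x - 5)^3(x - 3), χ_{M3} = (x - 5)^3(x - 3), χ_{M4} = x^2(x - 4)^2, χ_{M5} = (x - 5)^3(x - 3).

{M1, M3}: invariant factors x - 5, x - 5, (x - 5)(x - 3).

{M2, M5}: invariant factors x - 5, (x - 5)^2(x - 3).

{M4}: invariant factors x^2(x - 4)^2.

Matrices are similar if and only if their invariant-factor lists agree; the partition into similarity classes is {M1, M3}, {M2, M5}, {M4}.

3 classes: {M1, M3}, {M2, M5}, {M4}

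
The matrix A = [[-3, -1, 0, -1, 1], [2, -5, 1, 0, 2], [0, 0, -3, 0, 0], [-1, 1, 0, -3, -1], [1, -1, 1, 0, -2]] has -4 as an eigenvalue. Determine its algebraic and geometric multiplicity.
The characteristic polynomial is (x + 3)^4(x + 4), so the factor x + 4 appears with exponent 1: the algebraic multiplicity is 1.

rank(A + 4I) = 4, so the eigenspace has dimension 5 - 4 = 1: the geometric multiplicity is 1.

algebraic multiplicity 1, geometric multiplicity 1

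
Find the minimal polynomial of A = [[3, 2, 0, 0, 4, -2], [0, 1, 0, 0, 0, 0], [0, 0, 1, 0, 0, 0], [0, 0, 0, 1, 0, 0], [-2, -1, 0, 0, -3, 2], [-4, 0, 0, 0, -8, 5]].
m_A(x) = (x - 3)(x - 1)^2

The characteristic polynomial factors as (x - 3)(x - 1)^5. The minimal polynomial is ∏(x - λ)^{k_λ} where k_λ is the size of the largest Jordan block at λ.

For λ = 1: rank(A - I) = 2, and the largest Jordan block has size 2 (the smallest k with rank((A - I)^k) = rank((A - I)^(k+1))).
For λ = 3: rank(A - 3I) = 5, and the largest Jordan block has size 1 (the smallest k with rank((A - 3I)^k) = rank((A - 3I)^(k+1))).

So m_A(x) = (x - 3)(x - 1)^2.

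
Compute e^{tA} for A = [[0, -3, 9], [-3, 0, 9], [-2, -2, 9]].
A has Jordan form J = [[3, 1, 0], [0, 3, 0], [0, 0, 3]] with A = PJP^{-1}, so e^{tA} = P e^{tJ} P^{-1}.

For a Jordan block J_k(λ), e^{tJ_k(λ)} = e^{λt} · (I + tN + t^2 N^2/2! + ... + t^{k-1} N^{k-1}/(k-1)!) where N is the nilpotent superdiagonal part.

Assembling the blocks and conjugating back gives the entries of e^{tA} as shown above.

e^{tA} = [[(1 - 3*t)*e^{3*t}, -3*t*e^{3*t}, 9*t*e^{3*t}], [-3*t*e^{3*t}, (1 - 3*t)*e^{3*t}, 9*t*e^{3*t}], [-2*t*e^{3*t}, -2*t*e^{3*t}, (6*t + 1)*e^{3*t}]]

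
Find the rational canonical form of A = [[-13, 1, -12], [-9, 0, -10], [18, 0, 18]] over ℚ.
The invariant factors of A (the non-unit diagonal entries of the Smith normal form of xI - A over ℚ[x]) are (x - 6)(x^2 + x - 3), each dividing the next. The characteristic polynomial is their product, (x - 6)(x^2 + x - 3).

The rational canonical form is the block-diagonal matrix of companion matrices C(f_i):
R = [[0, 0, -18], [1, 0, 9], [0, 1, 5]].

Note the characteristic polynomial does not split into linear factors over ℚ, so A has no Jordan form over ℚ; the rational canonical form exists over any field.

R = [[0, 0, -18], [1, 0, 9], [0, 1, 5]]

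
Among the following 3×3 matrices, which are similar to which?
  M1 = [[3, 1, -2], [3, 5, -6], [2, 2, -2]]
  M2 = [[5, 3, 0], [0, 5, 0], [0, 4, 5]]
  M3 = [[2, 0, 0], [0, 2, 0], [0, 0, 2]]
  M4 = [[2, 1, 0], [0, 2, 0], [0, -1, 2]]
Characteristic polynomials: χ_{M1} = (x - 2)^3, χ_{M2} = (x - 5)^3, χ_{M3} = (x - 2)^3, χ_{M4} = (x - 2)^3.

{M1, M4}: invariant factors x - 2, (x - 2)^2.

{M2}: invariant factors x - 5, (x - 5)^2.

{M3}: invariant factors x - 2, x - 2, x - 2.

Matrices are similar if and only if their invariant-factor lists agree; the partition into similarity classes is {M1, M4}, {M2}, {M3}.

3 classes: {M1, M4}, {M2}, {M3}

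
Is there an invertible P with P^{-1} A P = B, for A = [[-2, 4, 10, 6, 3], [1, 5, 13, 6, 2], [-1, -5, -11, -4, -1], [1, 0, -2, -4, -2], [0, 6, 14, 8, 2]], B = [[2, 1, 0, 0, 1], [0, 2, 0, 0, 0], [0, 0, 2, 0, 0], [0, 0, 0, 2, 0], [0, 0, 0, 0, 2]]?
trace(A) = -10 but trace(B) = 10. The trace is a similarity invariant, so A and B are not similar.

No.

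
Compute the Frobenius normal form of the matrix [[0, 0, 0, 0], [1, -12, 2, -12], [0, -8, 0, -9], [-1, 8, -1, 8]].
R = [[0, 0, 0, 0], [1, 0, 0, -4], [0, 1, 0, -7], [0, 0, 1, -4]]

The invariant factors of A (the non-unit diagonal entries of the Smith normal form of xI - A over ℚ[x]) are x(x + 1)(x^2 + 3x + 4), each dividing the next. The characteristic polynomial is their product, x(x + 1)(x^2 + 3x + 4).

The rational canonical form is the block-diagonal matrix of companion matrices C(f_i):
R = [[0, 0, 0, 0], [1, 0, 0, -4], [0, 1, 0, -7], [0, 0, 1, -4]].

Note the characteristic polynomial does not split into linear factors over ℚ, so A has no Jordan form over ℚ; the rational canonical form exists over any field.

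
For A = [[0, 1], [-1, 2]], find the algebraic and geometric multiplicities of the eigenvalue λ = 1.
algebraic multiplicity 2, geometric multiplicity 1

The characteristic polynomial is (x - 1)^2, so the factor x - 1 appears with exponent 2: the algebraic multiplicity is 2.

rank(A - I) = 1, so the eigenspace has dimension 2 - 1 = 1: the geometric multiplicity is 1.

Since 1 < 2, A is not diagonalizable.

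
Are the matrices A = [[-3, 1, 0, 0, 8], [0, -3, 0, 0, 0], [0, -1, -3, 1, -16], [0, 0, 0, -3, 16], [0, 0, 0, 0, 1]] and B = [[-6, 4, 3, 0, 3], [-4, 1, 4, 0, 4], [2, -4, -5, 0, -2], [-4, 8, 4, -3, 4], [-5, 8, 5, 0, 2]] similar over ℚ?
Both have characteristic polynomial (x - 1)(x + 3)^4 and minimal polynomial (x - 1)(x + 3)^2. But rank(A + 3I) = 3 for A while rank(B + 3I) = 2 for B, so the number of Jordan blocks at λ = -3 differs. A and B are not similar.

No.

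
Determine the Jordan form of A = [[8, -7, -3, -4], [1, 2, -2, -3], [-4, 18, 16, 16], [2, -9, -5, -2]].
J = [[6, 1, 0, 0], [0, 6, 1, 0], [0, 0, 6, 0], [0, 0, 0, 6]]

The characteristic polynomial is det(xI - A) = (x - 6)^4, so the eigenvalues are 6 (algebraic multiplicity 4).

For λ = 6: rank(A - 6I) = 2, rank((A - 6I)^2) = 1, rank((A - 6I)^3) = 0. The eigenspace has dimension 4 - 2 = 2, so there are 2 Jordan blocks; the rank sequence gives block sizes [3, 1].

Assembling the blocks gives the Jordan form J above.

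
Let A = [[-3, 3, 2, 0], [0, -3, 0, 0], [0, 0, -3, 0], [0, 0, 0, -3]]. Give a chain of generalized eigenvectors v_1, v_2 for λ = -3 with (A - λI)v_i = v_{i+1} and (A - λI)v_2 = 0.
We seek v_1 ∈ ker((A + 3I)^2) \ ker(A + 3I), then set v_{i+1} = (A + 3I) v_i.

One such chain is v_1 = [[0, 1, -1, 0]]^T, v_2 = [[1, 0, 0, 0]]^T. Check: (A + 3I) v_2 = [[0, 0, 0, 0]]^T = 0.

v_1 = [[0, 1, -1, 0]]^T, v_2 = [[1, 0, 0, 0]]^T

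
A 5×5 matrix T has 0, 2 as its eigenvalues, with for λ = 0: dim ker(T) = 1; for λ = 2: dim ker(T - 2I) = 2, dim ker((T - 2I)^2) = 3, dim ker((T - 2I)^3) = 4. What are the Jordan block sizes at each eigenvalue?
λ = 0: successive nullity increments [1] count blocks of size ≥ k; block sizes are [1].
λ = 2: successive nullity increments [2, 1, 1] count blocks of size ≥ k; block sizes are [3, 1].

Jordan blocks: (0, 1), (2, 3), (2, 1)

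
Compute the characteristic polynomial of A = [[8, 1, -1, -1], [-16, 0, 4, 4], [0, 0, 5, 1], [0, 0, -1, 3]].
χ_A(x) = (x - 4)^4

xI - A = [[x - 8, -1, 1, 1], [16, x, -4, -4], [0, 0, x - 5, -1], [0, 0, 1, x - 3]].

Expanding det(xI - A) along the first row:
det(xI - A) = + (x - 8)·det([[x, -4, -4], [0, x - 5, -1], [0, 1, x - 3]]) - (-1)·det([[16, -4, -4], [0, x - 5, -1], [0, 1, x - 3]]) + (1)·det([[16, x, -4], [0, 0, -1], [0, 0, x - 3]]) - (1)·det([[16, x, -4], [0, 0, x - 5], [0, 0, 1]]).

Evaluating gives χ_A(x) = x^4 - 16x^3 + 96x^2 - 256x + 256 = (x - 4)^4.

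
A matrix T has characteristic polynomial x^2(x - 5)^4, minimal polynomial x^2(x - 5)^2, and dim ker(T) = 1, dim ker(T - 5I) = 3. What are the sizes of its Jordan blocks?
λ = 0: algebraic multiplicity 2 (exponent in χ_T), largest block size 2 (exponent in m_T), 1 block (geometric multiplicity). This forces block sizes [2].
λ = 5: algebraic multiplicity 4 (exponent in χ_T), largest block size 2 (exponent in m_T), 3 blocks (geometric multiplicity). These force block sizes [2, 1, 1].

Jordan blocks: (0, 2), (5, 2), (5, 1), (5, 1)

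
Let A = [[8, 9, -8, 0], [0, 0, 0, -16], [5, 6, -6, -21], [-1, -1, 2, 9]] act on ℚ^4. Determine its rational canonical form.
The invariant factors of A (the non-unit diagonal entries of the Smith normal form of xI - A over ℚ[x]) are x - 4, (x - 4)^2(x + 1), each dividing the next. The characteristic polynomial is their product, (x - 4)^3(x + 1).

The rational canonical form is the block-diagonal matrix of companion matrices C(f_i):
R = [[4, 0, 0, 0], [0, 0, 0, -16], [0, 1, 0, -8], [0, 0, 1, 7]].

R = [[4, 0, 0, 0], [0, 0, 0, -16], [0, 1, 0, -8], [0, 0, 1, 7]]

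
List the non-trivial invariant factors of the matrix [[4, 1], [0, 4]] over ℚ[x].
(x - 4)^2

The Jordan structure of A has elementary divisors (x - 4)^2. Arranging the block sizes at each eigenvalue in decreasing order and taking row products gives the invariant factors.

Invariant factors (smallest first, each dividing the next): (x - 4)^2.

Check: the last factor (x - 4)^2 is the minimal polynomial, and the product (x - 4)^2 is the characteristic polynomial.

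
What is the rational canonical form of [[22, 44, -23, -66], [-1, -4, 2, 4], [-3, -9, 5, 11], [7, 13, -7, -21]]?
R = [[0, 0, 0, -6], [1, 0, 0, 1], [0, 1, 0, 1], [0, 0, 1, 2]]

The invariant factors of A (the non-unit diagonal entries of the Smith normal form of xI - A over ℚ[x]) are (x - 2)(x^3 - x - 3), each dividing the next. The characteristic polynomial is their product, (x - 2)(x^3 - x - 3).

The rational canonical form is the block-diagonal matrix of companion matrices C(f_i):
R = [[0, 0, 0, -6], [1, 0, 0, 1], [0, 1, 0, 1], [0, 0, 1, 2]].

Note the characteristic polynomial does not split into linear factors over ℚ, so A has no Jordan form over ℚ; the rational canonical form exists over any field.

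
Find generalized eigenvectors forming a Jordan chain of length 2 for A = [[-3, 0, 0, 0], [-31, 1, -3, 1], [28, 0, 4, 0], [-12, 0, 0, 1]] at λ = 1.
v_1 = [[0, 0, 0, 1]]^T, v_2 = [[0, 1, 0, 0]]^T

We seek v_1 ∈ ker((A - I)^2) \ ker(A - I), then set v_{i+1} = (A - I) v_i.

One such chain is v_1 = [[0, 0, 0, 1]]^T, v_2 = [[0, 1, 0, 0]]^T. Check: (A - I) v_2 = [[0, 0, 0, 0]]^T = 0.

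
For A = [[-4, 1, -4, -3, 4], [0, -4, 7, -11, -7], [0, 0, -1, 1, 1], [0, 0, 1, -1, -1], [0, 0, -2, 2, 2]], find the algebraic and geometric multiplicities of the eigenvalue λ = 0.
algebraic multiplicity 3, geometric multiplicity 2

The characteristic polynomial is x^3(x + 4)^2, so the factor x appears with exponent 3: the algebraic multiplicity is 3.

rank(A) = 3, so the eigenspace has dimension 5 - 3 = 2: the geometric multiplicity is 2.

Since 2 < 3, A is not diagonalizable.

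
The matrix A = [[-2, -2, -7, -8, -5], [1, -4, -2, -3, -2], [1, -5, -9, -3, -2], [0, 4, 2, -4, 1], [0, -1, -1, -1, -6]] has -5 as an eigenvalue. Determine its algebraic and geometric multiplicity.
The characteristic polynomial is (x + 5)^5, so the factor x + 5 appears with exponent 5: the algebraic multiplicity is 5.

rank(A + 5I) = 3, so the eigenspace has dimension 5 - 3 = 2: the geometric multiplicity is 2.

Since 2 < 5, A is not diagonalizable.

algebraic multiplicity 5, geometric multiplicity 2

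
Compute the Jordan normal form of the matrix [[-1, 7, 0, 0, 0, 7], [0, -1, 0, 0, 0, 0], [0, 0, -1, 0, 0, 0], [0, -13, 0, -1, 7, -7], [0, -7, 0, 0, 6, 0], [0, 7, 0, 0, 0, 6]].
The characteristic polynomial is det(xI - A) = (x - 6)^2(x + 1)^4, so the eigenvalues are -1 (algebraic multiplicity 4), 6 (algebraic multiplicity 2).

For λ = -1: rank(A + I) = 3, rank((A + I)^2) = 2. The eigenspace has dimension 6 - 3 = 3, so there are 3 Jordan blocks; the rank sequence gives block sizes [2, 1, 1].

For λ = 6: rank(A - 6I) = 4. The eigenspace has dimension 6 - 4 = 2, so there are 2 Jordan blocks; the rank sequence gives block sizes [1, 1].

Assembling the blocks gives the Jordan form J above.

J = [[-1, 1, 0, 0, 0, 0], [0, -1, 0, 0, 0, 0], [0, 0, -1, 0, 0, 0], [0, 0, 0, -1, 0, 0], [0, 0, 0, 0, 6, 0], [0, 0, 0, 0, 0, 6]]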